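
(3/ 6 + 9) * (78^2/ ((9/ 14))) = 89908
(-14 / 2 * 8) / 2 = -28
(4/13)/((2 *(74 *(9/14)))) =14/4329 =0.00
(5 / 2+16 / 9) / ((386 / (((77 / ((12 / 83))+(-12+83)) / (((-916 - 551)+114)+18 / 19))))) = -10596509 / 2141846064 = -0.00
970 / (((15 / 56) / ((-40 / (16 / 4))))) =-108640 / 3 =-36213.33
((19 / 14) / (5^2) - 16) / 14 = -5581 / 4900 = -1.14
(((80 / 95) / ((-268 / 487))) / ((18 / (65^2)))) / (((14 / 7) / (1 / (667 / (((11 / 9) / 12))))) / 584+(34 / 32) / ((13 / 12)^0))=-813406880 / 53194851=-15.29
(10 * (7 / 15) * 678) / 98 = 226 / 7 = 32.29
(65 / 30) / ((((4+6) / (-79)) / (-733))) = 752791 / 60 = 12546.52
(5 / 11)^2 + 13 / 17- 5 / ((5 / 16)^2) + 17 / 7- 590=-45918419 / 71995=-637.80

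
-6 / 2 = -3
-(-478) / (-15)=-478 / 15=-31.87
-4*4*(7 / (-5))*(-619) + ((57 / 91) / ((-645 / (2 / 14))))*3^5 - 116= -382970929 / 27391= -13981.63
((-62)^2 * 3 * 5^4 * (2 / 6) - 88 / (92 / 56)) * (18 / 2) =497306412 / 23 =21622017.91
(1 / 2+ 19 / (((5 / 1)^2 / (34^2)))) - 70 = 40453 / 50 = 809.06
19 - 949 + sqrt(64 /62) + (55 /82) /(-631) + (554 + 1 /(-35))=-680978387 /1810970 + 4 * sqrt(62) /31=-375.01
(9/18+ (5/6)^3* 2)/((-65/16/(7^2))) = -35084/1755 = -19.99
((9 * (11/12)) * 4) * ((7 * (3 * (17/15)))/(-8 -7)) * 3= -3927/25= -157.08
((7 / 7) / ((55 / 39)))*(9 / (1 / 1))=6.38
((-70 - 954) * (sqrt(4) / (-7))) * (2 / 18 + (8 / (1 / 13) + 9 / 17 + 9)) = 35608576 / 1071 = 33247.97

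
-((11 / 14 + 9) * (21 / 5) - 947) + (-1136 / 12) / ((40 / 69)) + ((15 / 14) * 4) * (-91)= 1763 / 5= 352.60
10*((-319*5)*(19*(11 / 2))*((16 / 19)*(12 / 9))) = -5614400 / 3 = -1871466.67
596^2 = 355216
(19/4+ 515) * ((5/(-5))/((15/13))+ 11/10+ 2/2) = 25641/40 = 641.02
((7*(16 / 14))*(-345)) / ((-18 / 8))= 3680 / 3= 1226.67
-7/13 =-0.54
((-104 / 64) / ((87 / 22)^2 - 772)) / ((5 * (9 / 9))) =1573 / 3660790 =0.00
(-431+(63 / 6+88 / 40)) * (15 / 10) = -12549 / 20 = -627.45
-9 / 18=-1 / 2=-0.50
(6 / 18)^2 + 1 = 10 / 9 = 1.11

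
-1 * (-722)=722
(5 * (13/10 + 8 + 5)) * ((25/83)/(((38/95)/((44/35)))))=39325/581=67.69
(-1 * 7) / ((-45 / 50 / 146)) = 10220 / 9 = 1135.56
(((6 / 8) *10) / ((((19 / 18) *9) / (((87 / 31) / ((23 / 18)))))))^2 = 551780100 / 183521209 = 3.01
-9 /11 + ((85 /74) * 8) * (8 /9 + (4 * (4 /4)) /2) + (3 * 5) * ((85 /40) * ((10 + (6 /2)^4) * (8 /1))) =85094158 /3663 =23230.73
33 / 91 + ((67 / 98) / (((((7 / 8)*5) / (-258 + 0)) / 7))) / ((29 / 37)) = -33224769 / 92365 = -359.71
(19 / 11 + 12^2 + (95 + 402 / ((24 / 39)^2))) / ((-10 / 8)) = -91679 / 88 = -1041.81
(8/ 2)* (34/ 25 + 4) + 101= 122.44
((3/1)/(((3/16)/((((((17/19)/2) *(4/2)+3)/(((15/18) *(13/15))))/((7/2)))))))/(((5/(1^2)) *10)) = 21312/43225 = 0.49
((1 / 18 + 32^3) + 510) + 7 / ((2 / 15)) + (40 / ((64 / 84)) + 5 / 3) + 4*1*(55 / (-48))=1201685 / 36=33380.14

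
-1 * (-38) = 38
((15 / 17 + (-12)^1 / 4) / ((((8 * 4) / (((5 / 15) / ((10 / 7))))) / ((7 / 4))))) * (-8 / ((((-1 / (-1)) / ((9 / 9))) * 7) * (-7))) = -3 / 680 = -0.00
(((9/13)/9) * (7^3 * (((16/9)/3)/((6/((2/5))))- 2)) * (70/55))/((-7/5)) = 544684/11583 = 47.02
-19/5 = -3.80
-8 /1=-8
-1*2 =-2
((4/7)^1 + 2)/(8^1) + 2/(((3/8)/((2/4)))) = 251/84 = 2.99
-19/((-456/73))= 73/24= 3.04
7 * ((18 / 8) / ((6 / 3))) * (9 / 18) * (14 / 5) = 441 / 40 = 11.02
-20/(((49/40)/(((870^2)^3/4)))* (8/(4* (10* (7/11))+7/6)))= -453500735221912500000/77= -5889619937946915584.42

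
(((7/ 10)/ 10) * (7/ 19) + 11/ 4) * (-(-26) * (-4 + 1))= -102843/ 475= -216.51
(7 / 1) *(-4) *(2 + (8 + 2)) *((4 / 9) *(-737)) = 330176 / 3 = 110058.67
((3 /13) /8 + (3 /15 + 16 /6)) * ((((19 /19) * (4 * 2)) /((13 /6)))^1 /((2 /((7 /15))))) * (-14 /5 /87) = -442666 /5513625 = -0.08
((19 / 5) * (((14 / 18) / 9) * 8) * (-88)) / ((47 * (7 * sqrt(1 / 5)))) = -13376 * sqrt(5) / 19035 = -1.57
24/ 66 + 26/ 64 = 271/ 352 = 0.77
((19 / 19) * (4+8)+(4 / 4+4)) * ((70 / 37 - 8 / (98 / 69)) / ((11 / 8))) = -922352 / 19943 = -46.25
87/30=29/10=2.90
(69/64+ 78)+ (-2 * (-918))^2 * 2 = 431479749/64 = 6741871.08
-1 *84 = -84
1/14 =0.07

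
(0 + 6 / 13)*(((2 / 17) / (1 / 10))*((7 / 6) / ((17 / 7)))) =980 / 3757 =0.26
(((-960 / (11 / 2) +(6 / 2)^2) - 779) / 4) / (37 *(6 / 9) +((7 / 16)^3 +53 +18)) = -31918080 / 12942391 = -2.47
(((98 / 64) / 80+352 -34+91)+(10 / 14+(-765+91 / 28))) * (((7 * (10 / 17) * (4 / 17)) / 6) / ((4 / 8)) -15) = 16054208665 / 3107328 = 5166.56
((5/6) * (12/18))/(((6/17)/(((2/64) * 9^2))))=255/64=3.98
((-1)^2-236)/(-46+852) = -235/806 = -0.29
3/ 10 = 0.30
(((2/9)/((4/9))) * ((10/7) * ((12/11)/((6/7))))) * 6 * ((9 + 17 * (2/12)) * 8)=5680/11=516.36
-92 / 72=-23 / 18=-1.28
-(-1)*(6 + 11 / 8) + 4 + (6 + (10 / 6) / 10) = 421 / 24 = 17.54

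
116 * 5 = 580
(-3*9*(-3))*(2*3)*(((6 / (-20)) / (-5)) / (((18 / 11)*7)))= 891 / 350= 2.55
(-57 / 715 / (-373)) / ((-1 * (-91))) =57 / 24269245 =0.00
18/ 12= 3/ 2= 1.50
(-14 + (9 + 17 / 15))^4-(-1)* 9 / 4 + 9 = 47544109 / 202500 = 234.79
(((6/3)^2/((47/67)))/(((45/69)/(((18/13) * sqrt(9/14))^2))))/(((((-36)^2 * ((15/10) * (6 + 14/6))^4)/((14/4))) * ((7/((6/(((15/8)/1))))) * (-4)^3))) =-4623/542978515625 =-0.00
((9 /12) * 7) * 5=105 /4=26.25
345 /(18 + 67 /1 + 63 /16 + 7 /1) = 1104 /307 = 3.60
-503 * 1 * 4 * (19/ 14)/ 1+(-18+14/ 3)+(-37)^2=-28873/ 21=-1374.90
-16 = -16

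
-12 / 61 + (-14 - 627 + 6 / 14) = -273608 / 427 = -640.77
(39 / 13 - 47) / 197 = -44 / 197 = -0.22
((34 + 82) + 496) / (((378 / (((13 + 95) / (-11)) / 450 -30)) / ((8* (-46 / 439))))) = 34433024 / 845075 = 40.75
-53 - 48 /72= -161 /3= -53.67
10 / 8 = 5 / 4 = 1.25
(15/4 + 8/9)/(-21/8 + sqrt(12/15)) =-11690/5847-5344*sqrt(5)/17541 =-2.68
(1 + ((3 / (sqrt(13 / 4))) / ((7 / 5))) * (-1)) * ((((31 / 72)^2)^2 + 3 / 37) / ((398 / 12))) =114791845 / 32978700288 - 81994175 * sqrt(13) / 71453850624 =-0.00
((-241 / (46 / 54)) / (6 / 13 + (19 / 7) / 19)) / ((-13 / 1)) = 45549 / 1265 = 36.01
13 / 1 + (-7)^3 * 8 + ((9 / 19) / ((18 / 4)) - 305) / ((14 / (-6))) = -345844 / 133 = -2600.33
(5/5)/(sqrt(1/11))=sqrt(11)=3.32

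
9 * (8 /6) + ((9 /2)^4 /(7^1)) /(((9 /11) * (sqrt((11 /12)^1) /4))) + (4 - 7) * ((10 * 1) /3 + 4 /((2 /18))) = -106 + 729 * sqrt(33) /14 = 193.13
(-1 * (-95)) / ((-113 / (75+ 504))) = -55005 / 113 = -486.77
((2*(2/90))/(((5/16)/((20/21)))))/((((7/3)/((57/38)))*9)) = 64/6615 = 0.01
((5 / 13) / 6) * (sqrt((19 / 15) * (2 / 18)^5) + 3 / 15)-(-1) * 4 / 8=sqrt(285) / 56862 + 20 / 39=0.51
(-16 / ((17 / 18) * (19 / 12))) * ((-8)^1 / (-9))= -9.51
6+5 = 11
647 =647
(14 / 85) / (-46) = -7 / 1955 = -0.00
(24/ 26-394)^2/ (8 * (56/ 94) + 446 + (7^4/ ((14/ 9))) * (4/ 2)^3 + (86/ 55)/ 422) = 14242453263500/ 1179771581339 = 12.07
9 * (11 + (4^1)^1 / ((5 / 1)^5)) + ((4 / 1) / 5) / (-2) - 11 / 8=2430913 / 25000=97.24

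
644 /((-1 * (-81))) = 644 /81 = 7.95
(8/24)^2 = 1/9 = 0.11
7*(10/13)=70/13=5.38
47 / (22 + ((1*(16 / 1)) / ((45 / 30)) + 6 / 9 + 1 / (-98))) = 1.41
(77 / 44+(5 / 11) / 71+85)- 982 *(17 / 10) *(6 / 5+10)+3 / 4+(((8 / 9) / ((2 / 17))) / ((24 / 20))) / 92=-225643140307 / 12125025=-18609.71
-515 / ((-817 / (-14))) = -8.82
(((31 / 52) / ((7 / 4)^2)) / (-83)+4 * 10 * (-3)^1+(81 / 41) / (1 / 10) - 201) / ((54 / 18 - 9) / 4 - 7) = 1306029610 / 36851087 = 35.44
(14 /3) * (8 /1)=112 /3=37.33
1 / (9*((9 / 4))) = 4 / 81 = 0.05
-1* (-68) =68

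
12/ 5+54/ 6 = 57/ 5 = 11.40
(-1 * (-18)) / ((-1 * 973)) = -18 / 973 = -0.02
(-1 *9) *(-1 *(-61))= -549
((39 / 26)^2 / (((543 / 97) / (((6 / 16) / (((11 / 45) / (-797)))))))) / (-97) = 322785 / 63712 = 5.07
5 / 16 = 0.31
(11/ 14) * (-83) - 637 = -9831/ 14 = -702.21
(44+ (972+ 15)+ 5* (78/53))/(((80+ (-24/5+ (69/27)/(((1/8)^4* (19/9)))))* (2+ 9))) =475285/25343752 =0.02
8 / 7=1.14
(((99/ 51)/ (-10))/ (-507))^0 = 1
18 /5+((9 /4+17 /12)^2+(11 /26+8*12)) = 132757 /1170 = 113.47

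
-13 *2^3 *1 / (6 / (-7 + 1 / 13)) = 120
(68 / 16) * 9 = 153 / 4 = 38.25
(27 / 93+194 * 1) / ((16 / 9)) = 54207 / 496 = 109.29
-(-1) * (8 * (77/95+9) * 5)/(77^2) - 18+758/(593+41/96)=-9717719810/583419529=-16.66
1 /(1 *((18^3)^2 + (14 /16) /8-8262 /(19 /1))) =1216 /41358335749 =0.00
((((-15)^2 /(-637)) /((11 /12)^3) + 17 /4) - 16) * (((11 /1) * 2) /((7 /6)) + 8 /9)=-12876646799 /53414361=-241.07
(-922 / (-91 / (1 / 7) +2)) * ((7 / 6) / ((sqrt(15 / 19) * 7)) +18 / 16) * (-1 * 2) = -4149 / 1270-922 * sqrt(285) / 28575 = -3.81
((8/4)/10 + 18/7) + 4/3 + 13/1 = 1796/105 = 17.10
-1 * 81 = -81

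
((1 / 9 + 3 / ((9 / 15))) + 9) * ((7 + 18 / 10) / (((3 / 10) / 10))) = 111760 / 27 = 4139.26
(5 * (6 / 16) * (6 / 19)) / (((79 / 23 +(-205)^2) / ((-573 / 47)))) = -21965 / 127884744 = -0.00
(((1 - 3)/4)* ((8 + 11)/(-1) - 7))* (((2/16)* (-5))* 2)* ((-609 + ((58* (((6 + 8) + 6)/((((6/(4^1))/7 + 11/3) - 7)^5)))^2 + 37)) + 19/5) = 8982.32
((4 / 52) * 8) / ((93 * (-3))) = -8 / 3627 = -0.00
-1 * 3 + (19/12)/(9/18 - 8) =-289/90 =-3.21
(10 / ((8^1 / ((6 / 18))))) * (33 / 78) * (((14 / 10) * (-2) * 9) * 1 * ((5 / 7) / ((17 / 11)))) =-1815 / 884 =-2.05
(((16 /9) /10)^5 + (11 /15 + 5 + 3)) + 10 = 3456859643 /184528125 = 18.73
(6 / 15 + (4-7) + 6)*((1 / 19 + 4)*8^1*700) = 1466080 / 19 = 77162.11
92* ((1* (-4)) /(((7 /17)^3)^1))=-5271.09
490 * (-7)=-3430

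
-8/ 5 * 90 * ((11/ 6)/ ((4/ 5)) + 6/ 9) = -426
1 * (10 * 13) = 130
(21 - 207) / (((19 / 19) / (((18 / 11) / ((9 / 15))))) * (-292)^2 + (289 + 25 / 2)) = -5580 / 946949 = -0.01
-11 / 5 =-2.20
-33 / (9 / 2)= -22 / 3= -7.33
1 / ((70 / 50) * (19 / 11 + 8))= 55 / 749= 0.07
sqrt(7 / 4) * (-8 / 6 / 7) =-2 * sqrt(7) / 21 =-0.25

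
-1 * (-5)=5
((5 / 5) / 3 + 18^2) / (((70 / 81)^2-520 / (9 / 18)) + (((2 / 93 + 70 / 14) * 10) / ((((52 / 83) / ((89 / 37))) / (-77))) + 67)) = -9065679246 / 442126815103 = -0.02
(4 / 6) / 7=2 / 21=0.10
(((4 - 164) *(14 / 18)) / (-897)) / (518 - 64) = 560 / 1832571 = 0.00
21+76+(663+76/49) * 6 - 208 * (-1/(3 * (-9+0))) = 5393345/1323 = 4076.60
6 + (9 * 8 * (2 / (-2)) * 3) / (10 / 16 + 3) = -1554 / 29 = -53.59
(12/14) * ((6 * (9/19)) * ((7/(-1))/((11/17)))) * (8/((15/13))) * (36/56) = -859248/7315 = -117.46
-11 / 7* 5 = -55 / 7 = -7.86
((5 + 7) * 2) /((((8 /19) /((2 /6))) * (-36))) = -19 /36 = -0.53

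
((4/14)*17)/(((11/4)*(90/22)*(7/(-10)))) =-272/441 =-0.62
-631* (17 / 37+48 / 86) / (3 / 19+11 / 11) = -19410191 / 35002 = -554.55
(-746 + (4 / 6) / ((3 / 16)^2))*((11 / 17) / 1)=-470.44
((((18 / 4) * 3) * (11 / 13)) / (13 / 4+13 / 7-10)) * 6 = -24948 / 1781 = -14.01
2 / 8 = 1 / 4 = 0.25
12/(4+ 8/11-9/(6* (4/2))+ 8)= 528/527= 1.00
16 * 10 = 160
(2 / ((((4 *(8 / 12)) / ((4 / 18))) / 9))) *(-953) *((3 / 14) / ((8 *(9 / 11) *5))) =-10483 / 1120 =-9.36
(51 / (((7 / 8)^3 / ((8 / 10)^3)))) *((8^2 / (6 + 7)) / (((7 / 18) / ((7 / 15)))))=641728512 / 2786875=230.27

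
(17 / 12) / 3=17 / 36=0.47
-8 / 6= -4 / 3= -1.33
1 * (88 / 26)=44 / 13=3.38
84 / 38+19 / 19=3.21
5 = 5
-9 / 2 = -4.50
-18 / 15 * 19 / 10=-57 / 25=-2.28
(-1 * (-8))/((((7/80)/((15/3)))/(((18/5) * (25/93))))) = 96000/217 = 442.40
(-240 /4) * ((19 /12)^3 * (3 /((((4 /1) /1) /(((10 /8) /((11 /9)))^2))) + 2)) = -739503085 /1115136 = -663.15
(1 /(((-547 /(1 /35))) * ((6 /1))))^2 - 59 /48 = -64875991421 /52780467600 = -1.23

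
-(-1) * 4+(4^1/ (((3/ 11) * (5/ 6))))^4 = 59972036/ 625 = 95955.26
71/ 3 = 23.67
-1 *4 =-4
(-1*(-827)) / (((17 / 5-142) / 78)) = -107510 / 231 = -465.41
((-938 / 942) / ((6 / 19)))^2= 79405921 / 7986276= 9.94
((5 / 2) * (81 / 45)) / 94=9 / 188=0.05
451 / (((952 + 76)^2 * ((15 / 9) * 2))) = 1353 / 10567840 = 0.00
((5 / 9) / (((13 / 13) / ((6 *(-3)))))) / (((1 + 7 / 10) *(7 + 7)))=-50 / 119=-0.42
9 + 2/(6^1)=28/3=9.33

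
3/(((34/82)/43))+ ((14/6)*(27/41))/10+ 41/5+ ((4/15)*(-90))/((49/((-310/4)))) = 24414647/68306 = 357.43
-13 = -13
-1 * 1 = -1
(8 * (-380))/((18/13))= -19760/9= -2195.56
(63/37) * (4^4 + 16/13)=210672/481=437.99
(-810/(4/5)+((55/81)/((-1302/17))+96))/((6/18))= -48328429/17577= -2749.53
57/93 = 0.61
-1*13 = -13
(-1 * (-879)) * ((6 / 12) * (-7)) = -6153 / 2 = -3076.50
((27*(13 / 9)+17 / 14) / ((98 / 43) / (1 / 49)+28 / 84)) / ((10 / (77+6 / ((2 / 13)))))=2106183 / 505715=4.16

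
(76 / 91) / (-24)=-19 / 546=-0.03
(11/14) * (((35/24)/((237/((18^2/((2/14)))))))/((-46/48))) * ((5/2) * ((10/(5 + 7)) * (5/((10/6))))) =-71.51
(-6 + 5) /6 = -1 /6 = -0.17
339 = 339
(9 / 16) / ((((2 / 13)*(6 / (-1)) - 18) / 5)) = -195 / 1312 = -0.15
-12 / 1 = -12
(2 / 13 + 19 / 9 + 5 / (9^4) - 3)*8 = -501032 / 85293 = -5.87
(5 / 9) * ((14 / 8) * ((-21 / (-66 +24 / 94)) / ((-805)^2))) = 47 / 98076600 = 0.00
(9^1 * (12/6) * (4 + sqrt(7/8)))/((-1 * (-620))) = 9 * sqrt(14)/1240 + 18/155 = 0.14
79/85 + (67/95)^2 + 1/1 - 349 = -53172992/153425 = -346.57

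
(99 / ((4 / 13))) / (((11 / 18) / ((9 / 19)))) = 9477 / 38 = 249.39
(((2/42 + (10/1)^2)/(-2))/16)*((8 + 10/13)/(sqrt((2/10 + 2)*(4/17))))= -3629*sqrt(935)/2912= -38.11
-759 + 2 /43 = -32635 /43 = -758.95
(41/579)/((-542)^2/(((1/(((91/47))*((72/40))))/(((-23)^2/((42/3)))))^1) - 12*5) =0.00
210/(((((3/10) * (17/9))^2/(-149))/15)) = -422415000/289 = -1461643.60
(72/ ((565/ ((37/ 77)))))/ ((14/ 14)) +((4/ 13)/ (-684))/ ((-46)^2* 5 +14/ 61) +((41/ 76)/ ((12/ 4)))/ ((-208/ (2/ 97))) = 5930121323380621/ 96871333071633120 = 0.06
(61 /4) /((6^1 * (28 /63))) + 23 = 919 /32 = 28.72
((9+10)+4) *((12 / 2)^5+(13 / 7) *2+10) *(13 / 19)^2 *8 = 670994.34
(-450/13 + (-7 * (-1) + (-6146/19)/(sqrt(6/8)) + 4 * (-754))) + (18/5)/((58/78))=-5728089/1885 - 12292 * sqrt(3)/57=-3412.29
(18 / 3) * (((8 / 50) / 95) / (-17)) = -24 / 40375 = -0.00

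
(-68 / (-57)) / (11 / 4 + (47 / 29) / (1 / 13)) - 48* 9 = -68028224 / 157491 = -431.95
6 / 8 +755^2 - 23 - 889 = 2276455 / 4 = 569113.75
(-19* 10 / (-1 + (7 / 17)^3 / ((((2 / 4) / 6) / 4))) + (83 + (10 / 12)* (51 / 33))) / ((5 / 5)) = 2649193 / 762366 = 3.47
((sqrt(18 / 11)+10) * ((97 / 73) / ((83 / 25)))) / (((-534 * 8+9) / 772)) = -18721000 / 25829517- 1872100 * sqrt(22) / 94708229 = -0.82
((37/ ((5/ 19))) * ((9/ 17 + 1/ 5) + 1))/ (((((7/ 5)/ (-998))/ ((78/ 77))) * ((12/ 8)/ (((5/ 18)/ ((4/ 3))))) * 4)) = -4560361/ 748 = -6096.74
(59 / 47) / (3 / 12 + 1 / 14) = 1652 / 423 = 3.91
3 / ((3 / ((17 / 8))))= 17 / 8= 2.12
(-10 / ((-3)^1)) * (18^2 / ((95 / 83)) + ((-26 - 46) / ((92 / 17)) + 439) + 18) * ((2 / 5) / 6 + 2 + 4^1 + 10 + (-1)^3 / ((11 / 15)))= 35619.04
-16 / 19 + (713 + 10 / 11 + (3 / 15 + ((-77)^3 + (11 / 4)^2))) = -7621179491 / 16720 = -455812.17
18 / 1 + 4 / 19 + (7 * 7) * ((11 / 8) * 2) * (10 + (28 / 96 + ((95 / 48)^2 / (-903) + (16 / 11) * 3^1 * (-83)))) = -1070681248727 / 22588416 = -47399.57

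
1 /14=0.07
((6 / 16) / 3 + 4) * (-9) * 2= -297 / 4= -74.25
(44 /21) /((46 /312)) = 2288 /161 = 14.21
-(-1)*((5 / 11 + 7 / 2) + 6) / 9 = 73 / 66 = 1.11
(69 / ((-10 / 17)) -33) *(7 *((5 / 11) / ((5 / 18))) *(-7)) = 662823 / 55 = 12051.33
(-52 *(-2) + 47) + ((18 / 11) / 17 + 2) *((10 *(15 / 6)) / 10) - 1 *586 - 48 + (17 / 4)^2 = -1375413 / 2992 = -459.70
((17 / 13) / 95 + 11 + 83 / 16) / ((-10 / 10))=-320137 / 19760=-16.20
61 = 61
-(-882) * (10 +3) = 11466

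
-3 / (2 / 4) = -6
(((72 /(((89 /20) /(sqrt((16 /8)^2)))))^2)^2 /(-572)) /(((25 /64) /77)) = -308210879692800 /815649133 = -377871.89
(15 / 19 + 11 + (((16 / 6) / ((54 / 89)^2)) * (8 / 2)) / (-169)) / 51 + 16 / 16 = 1.23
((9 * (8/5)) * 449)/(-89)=-72.65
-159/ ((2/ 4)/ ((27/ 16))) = -4293/ 8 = -536.62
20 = 20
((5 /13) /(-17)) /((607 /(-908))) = 4540 /134147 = 0.03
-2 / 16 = -1 / 8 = -0.12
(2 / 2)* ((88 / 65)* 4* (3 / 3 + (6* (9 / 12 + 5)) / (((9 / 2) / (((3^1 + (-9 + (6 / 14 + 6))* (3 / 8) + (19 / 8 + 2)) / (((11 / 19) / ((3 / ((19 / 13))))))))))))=431828 / 455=949.07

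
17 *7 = 119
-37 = -37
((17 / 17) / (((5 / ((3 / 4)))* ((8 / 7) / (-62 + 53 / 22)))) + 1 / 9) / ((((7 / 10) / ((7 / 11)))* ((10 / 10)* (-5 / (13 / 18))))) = 3175367 / 3136320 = 1.01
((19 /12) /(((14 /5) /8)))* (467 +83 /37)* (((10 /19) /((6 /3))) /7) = 434050 /5439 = 79.80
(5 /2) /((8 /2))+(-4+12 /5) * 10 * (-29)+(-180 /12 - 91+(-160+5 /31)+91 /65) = 248231 /1240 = 200.19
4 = 4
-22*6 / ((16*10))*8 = -33 / 5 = -6.60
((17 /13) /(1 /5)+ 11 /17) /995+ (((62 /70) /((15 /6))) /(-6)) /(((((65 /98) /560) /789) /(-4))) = 172991796868 /1099475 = 157340.36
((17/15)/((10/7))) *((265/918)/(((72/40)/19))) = 7049/2916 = 2.42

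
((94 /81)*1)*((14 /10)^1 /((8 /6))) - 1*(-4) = 1409 /270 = 5.22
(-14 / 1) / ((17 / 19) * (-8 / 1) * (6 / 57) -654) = 2527 / 118183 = 0.02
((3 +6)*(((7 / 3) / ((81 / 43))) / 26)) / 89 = 301 / 62478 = 0.00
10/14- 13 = -86/7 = -12.29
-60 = -60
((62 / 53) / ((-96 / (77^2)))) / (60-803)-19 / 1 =-35729849 / 1890192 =-18.90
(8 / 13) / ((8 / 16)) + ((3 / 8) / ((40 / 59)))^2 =1.54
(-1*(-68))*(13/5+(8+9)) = 6664/5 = 1332.80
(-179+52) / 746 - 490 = -365667 / 746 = -490.17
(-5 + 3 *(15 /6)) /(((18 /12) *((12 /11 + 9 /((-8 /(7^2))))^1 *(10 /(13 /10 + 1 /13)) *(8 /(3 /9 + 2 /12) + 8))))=-1969 /11126700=-0.00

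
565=565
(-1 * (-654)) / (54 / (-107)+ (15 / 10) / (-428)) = -186608 / 145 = -1286.95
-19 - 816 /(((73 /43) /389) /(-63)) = 859900229 /73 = 11779455.19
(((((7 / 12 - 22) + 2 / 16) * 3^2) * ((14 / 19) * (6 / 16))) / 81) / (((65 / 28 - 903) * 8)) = 25039 / 275996736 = 0.00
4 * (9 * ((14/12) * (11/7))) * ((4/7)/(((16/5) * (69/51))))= 8.71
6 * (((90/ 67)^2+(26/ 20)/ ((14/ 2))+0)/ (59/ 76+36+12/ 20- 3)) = 142581396/ 410478649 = 0.35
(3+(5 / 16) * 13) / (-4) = -113 / 64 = -1.77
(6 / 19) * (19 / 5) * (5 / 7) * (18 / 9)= 12 / 7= 1.71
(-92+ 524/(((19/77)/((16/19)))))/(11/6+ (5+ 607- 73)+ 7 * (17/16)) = 29393088/9500437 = 3.09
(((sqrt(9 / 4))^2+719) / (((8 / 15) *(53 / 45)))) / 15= 129825 / 1696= 76.55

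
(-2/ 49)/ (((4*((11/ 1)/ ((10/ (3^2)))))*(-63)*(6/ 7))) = 5/ 261954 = 0.00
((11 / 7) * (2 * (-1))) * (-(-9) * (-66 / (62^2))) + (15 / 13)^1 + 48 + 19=6002593 / 87451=68.64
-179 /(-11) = 179 /11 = 16.27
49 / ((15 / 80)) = 784 / 3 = 261.33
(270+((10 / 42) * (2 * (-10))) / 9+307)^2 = 11870756209 / 35721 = 332318.70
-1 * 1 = -1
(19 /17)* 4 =76 /17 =4.47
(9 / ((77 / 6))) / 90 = 0.01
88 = 88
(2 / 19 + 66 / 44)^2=3721 / 1444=2.58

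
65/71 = 0.92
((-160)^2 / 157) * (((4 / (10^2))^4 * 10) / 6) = 0.00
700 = 700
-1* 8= -8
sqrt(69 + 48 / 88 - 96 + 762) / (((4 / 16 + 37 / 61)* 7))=732* sqrt(9889) / 16093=4.52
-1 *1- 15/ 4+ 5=1/ 4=0.25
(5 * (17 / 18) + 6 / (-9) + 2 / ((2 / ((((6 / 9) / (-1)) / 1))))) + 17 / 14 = 290 / 63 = 4.60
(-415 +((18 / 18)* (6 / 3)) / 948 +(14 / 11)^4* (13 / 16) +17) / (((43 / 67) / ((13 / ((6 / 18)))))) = -55647670013 / 2313278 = -24055.76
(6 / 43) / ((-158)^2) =3 / 536726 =0.00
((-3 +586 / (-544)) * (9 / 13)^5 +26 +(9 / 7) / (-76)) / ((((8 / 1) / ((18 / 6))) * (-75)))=-340292503099 / 2686379113600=-0.13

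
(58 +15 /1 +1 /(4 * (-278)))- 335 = -291345 /1112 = -262.00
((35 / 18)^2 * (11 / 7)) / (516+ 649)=385 / 75492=0.01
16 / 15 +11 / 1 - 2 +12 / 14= 1147 / 105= 10.92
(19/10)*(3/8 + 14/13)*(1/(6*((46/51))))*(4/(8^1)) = 0.25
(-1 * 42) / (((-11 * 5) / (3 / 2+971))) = 8169 / 11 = 742.64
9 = 9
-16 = -16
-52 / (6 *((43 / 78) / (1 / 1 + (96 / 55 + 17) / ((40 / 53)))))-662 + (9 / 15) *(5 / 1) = -25191817 / 23650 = -1065.19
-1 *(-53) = 53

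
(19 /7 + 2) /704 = 3 /448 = 0.01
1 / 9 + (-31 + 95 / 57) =-263 / 9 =-29.22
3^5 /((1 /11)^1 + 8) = 2673 /89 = 30.03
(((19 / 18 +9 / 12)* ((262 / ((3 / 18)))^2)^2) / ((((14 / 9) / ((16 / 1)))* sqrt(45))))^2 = 14005367993250660872933867520 / 49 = 285823836596952262712936100.00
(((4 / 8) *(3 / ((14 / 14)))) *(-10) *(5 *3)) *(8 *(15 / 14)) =-13500 / 7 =-1928.57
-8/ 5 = -1.60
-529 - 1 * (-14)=-515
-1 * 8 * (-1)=8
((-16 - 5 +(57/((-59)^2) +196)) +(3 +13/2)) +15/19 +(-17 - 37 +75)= 27289725/132278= 206.31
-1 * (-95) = 95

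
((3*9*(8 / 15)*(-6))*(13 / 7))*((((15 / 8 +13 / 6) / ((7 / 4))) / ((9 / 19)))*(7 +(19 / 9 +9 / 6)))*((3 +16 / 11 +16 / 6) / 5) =-860319772 / 72765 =-11823.26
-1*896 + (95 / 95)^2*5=-891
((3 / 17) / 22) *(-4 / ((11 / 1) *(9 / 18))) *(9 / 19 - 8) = 156 / 3553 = 0.04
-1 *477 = -477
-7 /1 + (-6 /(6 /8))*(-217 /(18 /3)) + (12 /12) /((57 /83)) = 5392 /19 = 283.79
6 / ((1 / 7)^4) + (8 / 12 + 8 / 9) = 129668 / 9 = 14407.56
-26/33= -0.79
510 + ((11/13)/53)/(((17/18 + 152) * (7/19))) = 510.00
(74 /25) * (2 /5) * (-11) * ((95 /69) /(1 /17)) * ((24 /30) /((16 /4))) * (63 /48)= -920227 /11500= -80.02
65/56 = 1.16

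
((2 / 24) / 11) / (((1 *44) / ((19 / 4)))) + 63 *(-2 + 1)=-1463597 / 23232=-63.00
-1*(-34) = 34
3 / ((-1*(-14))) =3 / 14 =0.21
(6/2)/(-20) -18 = -363/20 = -18.15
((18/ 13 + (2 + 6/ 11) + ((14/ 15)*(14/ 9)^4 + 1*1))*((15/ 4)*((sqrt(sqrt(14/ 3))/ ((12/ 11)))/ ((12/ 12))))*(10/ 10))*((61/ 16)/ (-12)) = -8923775827*14^(1/ 4)*3^(3/ 4)/ 2358180864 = -16.69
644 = 644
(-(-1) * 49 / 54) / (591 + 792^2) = 49 / 33904170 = 0.00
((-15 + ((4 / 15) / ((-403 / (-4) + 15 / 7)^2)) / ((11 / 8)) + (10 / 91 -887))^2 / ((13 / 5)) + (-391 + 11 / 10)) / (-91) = -5047186283265456950435217925 / 1469936039038725393909774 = -3433.61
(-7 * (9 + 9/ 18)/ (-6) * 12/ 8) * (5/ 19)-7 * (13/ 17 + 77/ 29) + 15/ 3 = -57441/ 3944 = -14.56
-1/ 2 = -0.50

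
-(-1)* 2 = 2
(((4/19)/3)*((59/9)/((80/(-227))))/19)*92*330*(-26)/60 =44049577/48735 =903.86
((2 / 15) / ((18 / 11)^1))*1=11 / 135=0.08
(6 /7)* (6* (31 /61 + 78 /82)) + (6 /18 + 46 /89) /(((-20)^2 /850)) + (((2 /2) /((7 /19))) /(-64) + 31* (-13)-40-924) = -58025434763 /42737088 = -1357.73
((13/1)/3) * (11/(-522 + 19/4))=-572/6207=-0.09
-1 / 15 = -0.07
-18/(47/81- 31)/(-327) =-243/134288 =-0.00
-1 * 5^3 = -125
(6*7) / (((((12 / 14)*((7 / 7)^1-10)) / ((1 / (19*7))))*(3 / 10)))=-70 / 513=-0.14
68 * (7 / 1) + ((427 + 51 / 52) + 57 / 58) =1364685 / 1508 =904.96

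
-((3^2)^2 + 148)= -229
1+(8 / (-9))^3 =217 / 729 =0.30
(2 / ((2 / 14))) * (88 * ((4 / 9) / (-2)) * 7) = -1916.44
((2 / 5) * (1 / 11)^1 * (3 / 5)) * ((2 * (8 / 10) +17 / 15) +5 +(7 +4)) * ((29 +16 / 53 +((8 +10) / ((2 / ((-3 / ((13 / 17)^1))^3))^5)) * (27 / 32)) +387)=-148641688423107013750130590162093 / 954924020070877162592000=-155658131.22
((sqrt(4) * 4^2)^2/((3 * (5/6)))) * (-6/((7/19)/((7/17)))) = -233472/85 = -2746.73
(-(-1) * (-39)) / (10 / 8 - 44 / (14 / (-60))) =-0.21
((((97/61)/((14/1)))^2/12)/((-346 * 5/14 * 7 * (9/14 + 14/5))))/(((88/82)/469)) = -25846523/163827473568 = -0.00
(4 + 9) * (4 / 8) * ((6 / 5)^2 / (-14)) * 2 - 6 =-1284 / 175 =-7.34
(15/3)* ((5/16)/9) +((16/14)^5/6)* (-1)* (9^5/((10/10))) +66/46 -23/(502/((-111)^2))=-275951462237861/13971860784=-19750.52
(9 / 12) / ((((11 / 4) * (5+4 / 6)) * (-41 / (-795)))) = 7155 / 7667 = 0.93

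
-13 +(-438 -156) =-607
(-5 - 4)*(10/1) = -90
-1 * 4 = -4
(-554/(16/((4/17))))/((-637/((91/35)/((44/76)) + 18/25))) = 396941/5955950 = 0.07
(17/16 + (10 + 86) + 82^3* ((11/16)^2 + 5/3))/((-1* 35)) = -113246521/3360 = -33704.32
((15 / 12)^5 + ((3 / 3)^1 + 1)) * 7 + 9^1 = 45427 / 1024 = 44.36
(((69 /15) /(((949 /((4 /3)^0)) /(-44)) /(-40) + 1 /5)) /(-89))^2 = 65545216 /13407092521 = 0.00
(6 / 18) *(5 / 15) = 1 / 9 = 0.11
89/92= 0.97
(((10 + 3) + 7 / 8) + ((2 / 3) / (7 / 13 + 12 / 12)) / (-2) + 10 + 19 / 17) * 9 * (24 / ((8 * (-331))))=-2.02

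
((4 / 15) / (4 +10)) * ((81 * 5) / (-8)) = -27 / 28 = -0.96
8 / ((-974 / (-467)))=1868 / 487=3.84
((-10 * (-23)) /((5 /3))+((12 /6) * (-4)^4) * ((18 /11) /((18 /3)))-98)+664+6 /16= 74273 /88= 844.01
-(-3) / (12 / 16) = 4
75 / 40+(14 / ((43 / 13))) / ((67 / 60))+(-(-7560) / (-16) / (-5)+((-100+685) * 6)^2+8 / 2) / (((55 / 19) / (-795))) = -857830878283263 / 253528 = -3383574509.65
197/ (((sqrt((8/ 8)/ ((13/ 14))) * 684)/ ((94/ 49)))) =9259 * sqrt(182)/ 234612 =0.53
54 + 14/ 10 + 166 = 1107/ 5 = 221.40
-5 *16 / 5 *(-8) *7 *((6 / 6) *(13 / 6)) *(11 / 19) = 64064 / 57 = 1123.93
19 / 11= 1.73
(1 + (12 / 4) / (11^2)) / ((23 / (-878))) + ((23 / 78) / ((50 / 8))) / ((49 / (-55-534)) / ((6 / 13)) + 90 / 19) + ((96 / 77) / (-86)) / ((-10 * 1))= -171451698051756 / 4383993038425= -39.11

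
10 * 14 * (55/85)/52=385/221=1.74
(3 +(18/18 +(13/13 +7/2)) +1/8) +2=85/8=10.62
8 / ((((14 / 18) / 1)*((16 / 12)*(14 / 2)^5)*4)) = 27 / 235298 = 0.00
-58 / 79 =-0.73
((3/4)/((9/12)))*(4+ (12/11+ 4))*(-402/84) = -43.51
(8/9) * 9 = 8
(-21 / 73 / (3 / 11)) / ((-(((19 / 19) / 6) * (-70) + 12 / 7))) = -147 / 1387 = -0.11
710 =710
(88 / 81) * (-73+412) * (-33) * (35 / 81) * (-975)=1244243000 / 243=5120341.56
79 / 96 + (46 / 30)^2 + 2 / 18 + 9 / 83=2027999 / 597600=3.39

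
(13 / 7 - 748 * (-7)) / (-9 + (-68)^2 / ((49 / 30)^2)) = 12576095 / 4139991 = 3.04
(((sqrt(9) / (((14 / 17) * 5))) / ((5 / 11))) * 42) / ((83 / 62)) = 104346 / 2075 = 50.29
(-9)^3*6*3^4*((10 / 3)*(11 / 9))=-1443420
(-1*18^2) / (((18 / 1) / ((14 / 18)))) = -14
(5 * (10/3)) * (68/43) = 3400/129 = 26.36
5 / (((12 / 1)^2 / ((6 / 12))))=5 / 288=0.02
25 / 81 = 0.31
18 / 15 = 6 / 5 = 1.20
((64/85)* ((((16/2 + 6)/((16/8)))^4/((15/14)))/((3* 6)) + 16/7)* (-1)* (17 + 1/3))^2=158981108877819904/58068950625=2737798.90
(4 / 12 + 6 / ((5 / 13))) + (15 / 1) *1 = 464 / 15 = 30.93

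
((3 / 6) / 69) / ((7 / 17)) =17 / 966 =0.02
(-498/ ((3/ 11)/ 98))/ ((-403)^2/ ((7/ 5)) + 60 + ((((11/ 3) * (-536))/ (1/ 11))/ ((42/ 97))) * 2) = -1610532/ 145879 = -11.04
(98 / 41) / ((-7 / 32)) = -448 / 41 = -10.93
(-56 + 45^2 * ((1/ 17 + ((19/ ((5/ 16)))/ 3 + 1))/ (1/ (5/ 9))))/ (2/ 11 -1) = -4475878/ 153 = -29254.10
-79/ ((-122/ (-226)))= -8927/ 61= -146.34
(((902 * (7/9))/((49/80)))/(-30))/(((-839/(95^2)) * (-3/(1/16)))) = -4070275/475713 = -8.56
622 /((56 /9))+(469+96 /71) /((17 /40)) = 40780793 /33796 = 1206.68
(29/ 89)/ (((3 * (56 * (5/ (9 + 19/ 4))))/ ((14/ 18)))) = 319/ 76896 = 0.00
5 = 5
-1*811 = -811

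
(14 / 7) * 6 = 12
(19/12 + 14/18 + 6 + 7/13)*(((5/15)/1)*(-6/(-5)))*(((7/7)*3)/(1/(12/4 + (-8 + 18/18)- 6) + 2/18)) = 12495/13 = 961.15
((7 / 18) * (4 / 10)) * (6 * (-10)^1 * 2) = -56 / 3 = -18.67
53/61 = 0.87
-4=-4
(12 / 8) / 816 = 1 / 544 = 0.00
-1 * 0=0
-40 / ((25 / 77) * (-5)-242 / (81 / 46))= 249480 / 867289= 0.29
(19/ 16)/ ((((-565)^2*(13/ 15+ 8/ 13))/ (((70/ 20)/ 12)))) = 1729/ 2361754240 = 0.00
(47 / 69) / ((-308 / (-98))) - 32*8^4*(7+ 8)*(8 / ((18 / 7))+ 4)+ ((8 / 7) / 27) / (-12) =-4011180626191 / 286902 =-13981013.12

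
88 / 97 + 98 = 9594 / 97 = 98.91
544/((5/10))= 1088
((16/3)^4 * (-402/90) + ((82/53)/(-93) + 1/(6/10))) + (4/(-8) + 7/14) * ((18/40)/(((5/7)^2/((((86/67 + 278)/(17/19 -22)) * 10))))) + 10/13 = -93722706713/25951185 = -3611.50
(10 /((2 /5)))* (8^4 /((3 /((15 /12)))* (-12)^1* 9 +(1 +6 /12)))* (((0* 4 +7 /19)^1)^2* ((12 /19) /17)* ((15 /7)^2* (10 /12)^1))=-768000000 /100161977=-7.67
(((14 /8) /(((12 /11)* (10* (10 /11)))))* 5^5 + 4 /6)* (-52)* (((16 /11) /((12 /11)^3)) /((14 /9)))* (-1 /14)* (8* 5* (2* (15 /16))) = 4168567975 /37632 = 110771.90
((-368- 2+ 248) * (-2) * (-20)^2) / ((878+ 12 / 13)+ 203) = 253760 / 2813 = 90.21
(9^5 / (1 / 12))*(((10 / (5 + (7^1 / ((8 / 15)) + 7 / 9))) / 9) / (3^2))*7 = 32395.24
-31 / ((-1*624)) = 31 / 624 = 0.05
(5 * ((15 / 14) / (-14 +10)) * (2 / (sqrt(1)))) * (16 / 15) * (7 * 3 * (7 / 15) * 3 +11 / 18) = -5402 / 63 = -85.75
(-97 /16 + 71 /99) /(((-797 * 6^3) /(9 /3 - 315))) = -110071 /11362032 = -0.01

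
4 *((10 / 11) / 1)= 40 / 11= 3.64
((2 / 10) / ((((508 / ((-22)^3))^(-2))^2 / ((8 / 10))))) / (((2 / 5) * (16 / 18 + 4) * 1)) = 2341301769 / 5523633943028960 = 0.00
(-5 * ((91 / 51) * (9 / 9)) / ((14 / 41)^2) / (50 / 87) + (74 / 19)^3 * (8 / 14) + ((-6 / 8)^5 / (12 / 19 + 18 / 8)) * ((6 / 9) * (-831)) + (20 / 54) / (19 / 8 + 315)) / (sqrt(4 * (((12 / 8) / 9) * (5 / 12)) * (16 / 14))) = -140523544440708617 * sqrt(35) / 8713964948371200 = -95.40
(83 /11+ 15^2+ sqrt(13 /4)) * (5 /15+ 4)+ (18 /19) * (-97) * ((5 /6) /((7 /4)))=13 * sqrt(13) /6+ 4230722 /4389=971.75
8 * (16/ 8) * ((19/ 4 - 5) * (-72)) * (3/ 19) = 864/ 19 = 45.47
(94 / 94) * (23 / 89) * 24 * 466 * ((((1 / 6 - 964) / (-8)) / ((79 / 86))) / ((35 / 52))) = 138592185784 / 246085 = 563188.27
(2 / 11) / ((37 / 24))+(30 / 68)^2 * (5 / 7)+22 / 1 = 73302059 / 3293444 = 22.26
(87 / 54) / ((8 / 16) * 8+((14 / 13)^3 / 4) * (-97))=-63713 / 1039572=-0.06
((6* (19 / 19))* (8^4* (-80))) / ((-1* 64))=30720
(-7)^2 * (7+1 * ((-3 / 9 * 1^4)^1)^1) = 980 / 3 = 326.67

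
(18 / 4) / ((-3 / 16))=-24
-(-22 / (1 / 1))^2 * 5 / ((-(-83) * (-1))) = 2420 / 83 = 29.16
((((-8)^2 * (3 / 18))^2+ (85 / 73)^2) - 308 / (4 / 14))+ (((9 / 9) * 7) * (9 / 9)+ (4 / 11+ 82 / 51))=-8555204348 / 8968707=-953.89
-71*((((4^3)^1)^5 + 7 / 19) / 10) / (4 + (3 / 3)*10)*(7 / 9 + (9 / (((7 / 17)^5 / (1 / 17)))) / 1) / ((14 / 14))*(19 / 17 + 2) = -77248975212.35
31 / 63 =0.49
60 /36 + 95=290 /3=96.67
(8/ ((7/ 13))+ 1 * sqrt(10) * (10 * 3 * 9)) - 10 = 34/ 7+ 270 * sqrt(10) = 858.67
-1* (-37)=37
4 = 4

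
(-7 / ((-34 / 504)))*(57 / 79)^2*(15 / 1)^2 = 1289528100 / 106097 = 12154.24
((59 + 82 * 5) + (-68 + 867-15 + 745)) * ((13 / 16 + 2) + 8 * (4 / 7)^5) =886499613 / 134456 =6593.23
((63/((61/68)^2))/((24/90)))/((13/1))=1092420/48373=22.58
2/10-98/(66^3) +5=3737203/718740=5.20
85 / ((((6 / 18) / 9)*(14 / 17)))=39015 / 14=2786.79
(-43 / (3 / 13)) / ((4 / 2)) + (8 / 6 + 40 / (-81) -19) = -18035 / 162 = -111.33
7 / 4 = 1.75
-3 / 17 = -0.18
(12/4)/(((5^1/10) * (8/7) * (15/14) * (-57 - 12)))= -49/690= -0.07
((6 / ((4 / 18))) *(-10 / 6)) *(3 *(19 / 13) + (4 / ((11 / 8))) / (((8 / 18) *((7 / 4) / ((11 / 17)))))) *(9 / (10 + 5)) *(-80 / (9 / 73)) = 184433040 / 1547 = 119219.81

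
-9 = -9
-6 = -6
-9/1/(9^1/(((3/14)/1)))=-3/14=-0.21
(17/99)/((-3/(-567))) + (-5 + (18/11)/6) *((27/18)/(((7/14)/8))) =-81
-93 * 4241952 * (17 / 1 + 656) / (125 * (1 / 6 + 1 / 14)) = -8920784333.26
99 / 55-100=-98.20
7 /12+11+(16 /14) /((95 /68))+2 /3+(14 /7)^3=56041 /2660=21.07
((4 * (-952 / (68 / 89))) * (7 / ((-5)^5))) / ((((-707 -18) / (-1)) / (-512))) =-17862656 / 2265625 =-7.88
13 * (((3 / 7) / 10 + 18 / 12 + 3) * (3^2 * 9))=167427 / 35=4783.63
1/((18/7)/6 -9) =-7/60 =-0.12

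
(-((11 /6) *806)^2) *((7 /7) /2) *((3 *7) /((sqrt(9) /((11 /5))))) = -1513164653 /90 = -16812940.59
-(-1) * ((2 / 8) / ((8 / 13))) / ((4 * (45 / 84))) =91 / 480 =0.19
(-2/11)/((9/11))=-2/9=-0.22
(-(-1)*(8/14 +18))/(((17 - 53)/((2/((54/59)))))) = -3835/3402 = -1.13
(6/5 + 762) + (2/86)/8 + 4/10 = 1313397/1720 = 763.60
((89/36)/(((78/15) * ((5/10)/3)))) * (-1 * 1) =-445/156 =-2.85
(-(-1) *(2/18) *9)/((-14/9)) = -9/14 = -0.64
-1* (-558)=558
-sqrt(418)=-20.45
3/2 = 1.50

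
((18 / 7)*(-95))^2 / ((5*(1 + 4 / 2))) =3978.37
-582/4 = -291/2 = -145.50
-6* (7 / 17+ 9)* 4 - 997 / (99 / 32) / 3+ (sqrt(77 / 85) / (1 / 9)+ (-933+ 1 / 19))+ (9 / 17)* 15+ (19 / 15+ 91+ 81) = -520446182 / 479655+ 9* sqrt(6545) / 85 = -1076.48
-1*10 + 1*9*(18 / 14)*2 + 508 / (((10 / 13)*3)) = 24494 / 105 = 233.28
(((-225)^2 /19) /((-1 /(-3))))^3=3503151123046875 /6859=510737880601.67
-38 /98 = -19 /49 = -0.39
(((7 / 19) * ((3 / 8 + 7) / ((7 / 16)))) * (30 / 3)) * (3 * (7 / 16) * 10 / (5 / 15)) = 92925 / 38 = 2445.39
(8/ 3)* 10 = 80/ 3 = 26.67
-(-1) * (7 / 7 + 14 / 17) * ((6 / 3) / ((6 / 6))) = 62 / 17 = 3.65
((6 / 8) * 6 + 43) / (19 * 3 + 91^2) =95 / 16676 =0.01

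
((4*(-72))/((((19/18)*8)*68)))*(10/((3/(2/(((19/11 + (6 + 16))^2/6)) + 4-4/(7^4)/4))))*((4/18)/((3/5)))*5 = -219217405000/17609800761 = -12.45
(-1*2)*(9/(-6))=3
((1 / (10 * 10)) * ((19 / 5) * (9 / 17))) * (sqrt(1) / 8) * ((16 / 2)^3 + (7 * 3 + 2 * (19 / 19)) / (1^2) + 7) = 46341 / 34000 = 1.36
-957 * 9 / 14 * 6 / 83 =-25839 / 581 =-44.47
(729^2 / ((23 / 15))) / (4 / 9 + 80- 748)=-71744535 / 138184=-519.20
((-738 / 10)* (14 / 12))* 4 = -344.40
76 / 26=38 / 13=2.92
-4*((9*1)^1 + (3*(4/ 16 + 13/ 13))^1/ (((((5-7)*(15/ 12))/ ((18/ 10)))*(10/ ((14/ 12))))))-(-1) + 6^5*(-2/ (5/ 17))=-2645527/ 50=-52910.54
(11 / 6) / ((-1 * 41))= -11 / 246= -0.04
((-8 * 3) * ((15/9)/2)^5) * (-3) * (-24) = -6250/9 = -694.44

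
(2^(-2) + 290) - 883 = -2371/4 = -592.75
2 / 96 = 1 / 48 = 0.02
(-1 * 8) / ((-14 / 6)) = 24 / 7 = 3.43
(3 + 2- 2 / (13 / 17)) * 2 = 62 / 13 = 4.77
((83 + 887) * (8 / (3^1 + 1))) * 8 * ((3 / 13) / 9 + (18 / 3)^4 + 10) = 790511200 / 39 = 20269517.95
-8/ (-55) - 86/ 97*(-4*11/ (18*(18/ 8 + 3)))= 562904/ 1008315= 0.56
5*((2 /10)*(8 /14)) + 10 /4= 43 /14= 3.07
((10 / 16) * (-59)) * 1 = -295 / 8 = -36.88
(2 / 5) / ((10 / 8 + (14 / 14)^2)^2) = 32 / 405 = 0.08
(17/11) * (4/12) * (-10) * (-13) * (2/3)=4420/99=44.65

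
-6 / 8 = -3 / 4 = -0.75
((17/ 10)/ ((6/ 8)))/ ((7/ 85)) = 27.52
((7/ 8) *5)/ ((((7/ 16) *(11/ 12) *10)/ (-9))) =-108/ 11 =-9.82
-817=-817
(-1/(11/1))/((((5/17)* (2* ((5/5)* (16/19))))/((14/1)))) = -2261/880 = -2.57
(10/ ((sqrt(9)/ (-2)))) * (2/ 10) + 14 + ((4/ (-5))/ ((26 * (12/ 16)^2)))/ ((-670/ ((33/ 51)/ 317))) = 13377384326/ 1056109275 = 12.67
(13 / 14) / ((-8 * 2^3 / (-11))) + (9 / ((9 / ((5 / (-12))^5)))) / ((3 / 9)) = 70789 / 580608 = 0.12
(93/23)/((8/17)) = 1581/184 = 8.59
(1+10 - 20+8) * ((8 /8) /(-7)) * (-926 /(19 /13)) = -12038 /133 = -90.51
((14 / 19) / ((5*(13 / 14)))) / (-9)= -196 / 11115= -0.02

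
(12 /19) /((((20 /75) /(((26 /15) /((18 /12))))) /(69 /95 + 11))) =57928 /1805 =32.09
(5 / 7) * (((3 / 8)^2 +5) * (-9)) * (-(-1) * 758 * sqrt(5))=-801585 * sqrt(5) / 32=-56012.45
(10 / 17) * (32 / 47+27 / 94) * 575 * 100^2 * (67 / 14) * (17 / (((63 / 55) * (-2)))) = -344317187500 / 2961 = -116284088.99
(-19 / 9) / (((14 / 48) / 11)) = -1672 / 21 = -79.62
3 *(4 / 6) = 2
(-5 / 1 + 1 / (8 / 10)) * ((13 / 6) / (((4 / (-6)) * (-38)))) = -195 / 608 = -0.32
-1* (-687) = 687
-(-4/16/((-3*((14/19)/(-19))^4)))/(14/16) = -16983563041/403368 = -42104.39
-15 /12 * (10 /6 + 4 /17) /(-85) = 97 /3468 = 0.03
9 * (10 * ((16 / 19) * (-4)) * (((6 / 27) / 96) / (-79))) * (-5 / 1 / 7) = -200 / 31521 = -0.01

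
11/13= 0.85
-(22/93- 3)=257/93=2.76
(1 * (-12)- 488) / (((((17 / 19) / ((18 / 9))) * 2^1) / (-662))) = 6289000 / 17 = 369941.18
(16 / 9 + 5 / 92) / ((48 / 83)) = 125911 / 39744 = 3.17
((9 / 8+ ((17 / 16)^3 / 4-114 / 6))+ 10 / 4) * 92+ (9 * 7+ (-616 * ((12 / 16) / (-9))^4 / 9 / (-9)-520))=-1843.91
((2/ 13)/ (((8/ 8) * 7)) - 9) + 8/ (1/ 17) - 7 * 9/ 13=11118/ 91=122.18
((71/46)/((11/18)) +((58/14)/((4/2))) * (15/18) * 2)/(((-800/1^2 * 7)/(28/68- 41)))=63523/1466080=0.04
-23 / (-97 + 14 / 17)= 391 / 1635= 0.24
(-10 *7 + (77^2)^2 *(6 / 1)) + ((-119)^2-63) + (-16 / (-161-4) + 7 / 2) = 69607651607 / 330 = 210932277.60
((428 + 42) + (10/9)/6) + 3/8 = 101641/216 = 470.56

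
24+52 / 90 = 1106 / 45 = 24.58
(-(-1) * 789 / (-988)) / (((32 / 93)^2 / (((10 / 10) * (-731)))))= 4988388591 / 1011712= 4930.64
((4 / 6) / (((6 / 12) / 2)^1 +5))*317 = 40.25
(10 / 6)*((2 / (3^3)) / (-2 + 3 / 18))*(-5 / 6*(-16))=-800 / 891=-0.90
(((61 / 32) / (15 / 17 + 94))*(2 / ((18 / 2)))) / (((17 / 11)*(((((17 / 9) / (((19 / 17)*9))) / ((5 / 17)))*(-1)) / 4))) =-573705 / 31698676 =-0.02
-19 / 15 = -1.27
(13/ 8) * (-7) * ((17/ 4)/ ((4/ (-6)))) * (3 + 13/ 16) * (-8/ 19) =-283101/ 2432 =-116.41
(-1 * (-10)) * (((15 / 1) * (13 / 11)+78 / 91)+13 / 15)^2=1009442312 / 266805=3783.45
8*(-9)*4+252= -36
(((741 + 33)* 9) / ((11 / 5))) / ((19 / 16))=557280 / 209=2666.41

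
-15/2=-7.50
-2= -2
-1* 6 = -6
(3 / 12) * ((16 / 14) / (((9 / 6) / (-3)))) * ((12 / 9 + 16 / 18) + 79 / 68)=-2071 / 1071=-1.93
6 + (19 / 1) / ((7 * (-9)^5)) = 2480039 / 413343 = 6.00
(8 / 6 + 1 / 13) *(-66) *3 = -3630 / 13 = -279.23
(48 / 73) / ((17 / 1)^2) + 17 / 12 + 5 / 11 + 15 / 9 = 9858635 / 2784804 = 3.54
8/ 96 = 1/ 12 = 0.08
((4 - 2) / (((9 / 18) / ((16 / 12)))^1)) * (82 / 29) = 15.08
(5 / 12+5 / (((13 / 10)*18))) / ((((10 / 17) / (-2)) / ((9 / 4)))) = -1003 / 208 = -4.82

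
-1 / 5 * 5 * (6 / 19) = -6 / 19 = -0.32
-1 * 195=-195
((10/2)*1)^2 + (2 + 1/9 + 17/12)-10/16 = 2009/72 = 27.90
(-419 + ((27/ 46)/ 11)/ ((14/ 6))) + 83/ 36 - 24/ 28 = -26619961/ 63756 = -417.53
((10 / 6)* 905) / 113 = 4525 / 339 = 13.35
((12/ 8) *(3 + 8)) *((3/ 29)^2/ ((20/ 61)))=18117/ 33640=0.54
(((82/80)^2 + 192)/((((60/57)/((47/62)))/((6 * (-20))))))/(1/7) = -5792445393/49600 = -116783.17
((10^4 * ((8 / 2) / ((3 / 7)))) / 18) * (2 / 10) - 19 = 27487 / 27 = 1018.04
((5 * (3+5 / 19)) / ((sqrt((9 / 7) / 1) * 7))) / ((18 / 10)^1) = 1550 * sqrt(7) / 3591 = 1.14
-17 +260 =243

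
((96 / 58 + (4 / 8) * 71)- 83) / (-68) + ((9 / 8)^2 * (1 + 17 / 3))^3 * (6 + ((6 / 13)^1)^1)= 25476686951 / 6562816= 3881.97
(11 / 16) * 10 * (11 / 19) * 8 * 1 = 605 / 19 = 31.84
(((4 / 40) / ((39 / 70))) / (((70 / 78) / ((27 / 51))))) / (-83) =-9 / 7055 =-0.00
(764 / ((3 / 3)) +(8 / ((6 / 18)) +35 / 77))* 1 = 8673 / 11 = 788.45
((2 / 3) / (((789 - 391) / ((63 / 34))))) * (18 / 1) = 189 / 3383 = 0.06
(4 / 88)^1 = 1 / 22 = 0.05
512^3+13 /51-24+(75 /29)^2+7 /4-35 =23026921655785 /171564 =134217677.69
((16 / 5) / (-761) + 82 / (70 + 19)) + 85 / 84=54874049 / 28446180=1.93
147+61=208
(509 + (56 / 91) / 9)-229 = 32768 / 117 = 280.07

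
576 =576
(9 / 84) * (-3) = -0.32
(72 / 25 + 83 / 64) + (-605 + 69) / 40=-14757 / 1600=-9.22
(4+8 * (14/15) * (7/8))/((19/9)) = 474/95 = 4.99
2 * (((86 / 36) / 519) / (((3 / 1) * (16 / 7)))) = 301 / 224208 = 0.00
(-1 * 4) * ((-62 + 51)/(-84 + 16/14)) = -77/145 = -0.53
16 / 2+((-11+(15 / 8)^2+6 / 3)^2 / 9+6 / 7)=12.20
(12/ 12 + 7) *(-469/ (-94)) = 39.91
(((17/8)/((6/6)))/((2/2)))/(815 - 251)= 17/4512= 0.00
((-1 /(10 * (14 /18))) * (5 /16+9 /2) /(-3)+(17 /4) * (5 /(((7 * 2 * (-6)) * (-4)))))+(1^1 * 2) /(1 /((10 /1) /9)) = 2.49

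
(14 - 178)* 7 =-1148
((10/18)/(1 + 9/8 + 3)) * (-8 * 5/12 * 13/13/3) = -0.12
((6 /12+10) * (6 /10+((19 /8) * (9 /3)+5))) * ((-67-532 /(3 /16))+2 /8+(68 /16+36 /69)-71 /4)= -389755.89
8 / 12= 2 / 3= 0.67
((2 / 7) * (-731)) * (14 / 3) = -2924 / 3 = -974.67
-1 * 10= -10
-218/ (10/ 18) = -1962/ 5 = -392.40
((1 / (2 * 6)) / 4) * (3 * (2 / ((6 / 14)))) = 7 / 24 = 0.29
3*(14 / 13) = 42 / 13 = 3.23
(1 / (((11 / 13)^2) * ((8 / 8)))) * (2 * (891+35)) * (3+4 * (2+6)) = 10954580 / 121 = 90533.72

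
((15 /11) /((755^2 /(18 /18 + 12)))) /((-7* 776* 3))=-13 /6812026760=-0.00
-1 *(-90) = 90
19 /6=3.17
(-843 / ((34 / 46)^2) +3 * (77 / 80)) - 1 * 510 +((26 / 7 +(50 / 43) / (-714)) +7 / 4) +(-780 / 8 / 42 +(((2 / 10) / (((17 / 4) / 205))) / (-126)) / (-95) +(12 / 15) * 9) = -485485725227 / 238001904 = -2039.84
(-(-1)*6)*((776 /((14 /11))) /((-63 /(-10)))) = 85360 /147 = 580.68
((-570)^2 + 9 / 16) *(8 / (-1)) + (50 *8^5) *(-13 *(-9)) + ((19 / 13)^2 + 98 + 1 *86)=189093781.64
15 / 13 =1.15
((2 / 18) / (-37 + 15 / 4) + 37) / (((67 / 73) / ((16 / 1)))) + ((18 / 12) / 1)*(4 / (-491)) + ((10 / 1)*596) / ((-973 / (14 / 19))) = 3505400118034 / 5473501551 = 640.43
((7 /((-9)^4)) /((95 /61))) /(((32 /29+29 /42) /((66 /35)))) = 544852 /756610875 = 0.00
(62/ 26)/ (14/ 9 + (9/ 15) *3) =0.71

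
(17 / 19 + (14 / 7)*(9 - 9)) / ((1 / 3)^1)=51 / 19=2.68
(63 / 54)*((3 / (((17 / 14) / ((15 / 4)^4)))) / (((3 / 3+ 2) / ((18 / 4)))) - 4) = 850.33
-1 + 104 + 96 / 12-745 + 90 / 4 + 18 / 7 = -608.93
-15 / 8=-1.88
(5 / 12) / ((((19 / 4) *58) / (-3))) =-5 / 1102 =-0.00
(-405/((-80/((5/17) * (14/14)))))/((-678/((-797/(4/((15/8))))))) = 0.82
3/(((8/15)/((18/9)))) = 45/4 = 11.25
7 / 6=1.17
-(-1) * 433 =433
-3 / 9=-1 / 3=-0.33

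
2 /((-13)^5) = -2 /371293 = -0.00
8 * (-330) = -2640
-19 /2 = -9.50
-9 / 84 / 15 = -1 / 140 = -0.01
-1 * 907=-907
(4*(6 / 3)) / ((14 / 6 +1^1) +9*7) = 0.12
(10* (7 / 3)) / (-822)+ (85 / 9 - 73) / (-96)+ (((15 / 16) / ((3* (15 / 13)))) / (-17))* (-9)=0.78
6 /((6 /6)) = 6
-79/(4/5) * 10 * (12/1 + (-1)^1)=-10862.50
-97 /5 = -19.40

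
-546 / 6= -91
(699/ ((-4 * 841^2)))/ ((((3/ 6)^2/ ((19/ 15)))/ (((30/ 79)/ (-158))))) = 13281/ 4414140721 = 0.00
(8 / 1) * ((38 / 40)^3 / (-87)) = -6859 / 87000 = -0.08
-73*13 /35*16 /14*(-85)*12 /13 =119136 /49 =2431.35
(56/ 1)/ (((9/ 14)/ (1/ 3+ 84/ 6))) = 33712/ 27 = 1248.59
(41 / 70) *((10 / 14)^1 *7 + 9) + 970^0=9.20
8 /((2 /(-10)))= -40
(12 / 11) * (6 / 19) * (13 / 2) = 468 / 209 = 2.24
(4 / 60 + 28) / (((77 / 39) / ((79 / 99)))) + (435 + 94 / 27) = 51435266 / 114345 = 449.83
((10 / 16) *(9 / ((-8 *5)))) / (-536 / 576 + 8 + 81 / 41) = -3321 / 213608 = -0.02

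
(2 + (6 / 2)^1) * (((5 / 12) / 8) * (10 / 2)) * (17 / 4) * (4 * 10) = 10625 / 48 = 221.35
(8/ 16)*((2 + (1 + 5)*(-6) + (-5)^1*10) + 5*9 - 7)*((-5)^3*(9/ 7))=25875/ 7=3696.43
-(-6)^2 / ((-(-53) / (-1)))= 36 / 53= 0.68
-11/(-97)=11/97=0.11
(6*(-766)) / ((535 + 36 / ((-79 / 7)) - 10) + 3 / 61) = -8.81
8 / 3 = 2.67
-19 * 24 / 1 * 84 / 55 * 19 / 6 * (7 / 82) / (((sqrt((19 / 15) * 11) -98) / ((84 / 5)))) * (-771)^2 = 21198374767584 * sqrt(3135) / 1621920025 +6232322181669696 / 324384005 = 19944590.43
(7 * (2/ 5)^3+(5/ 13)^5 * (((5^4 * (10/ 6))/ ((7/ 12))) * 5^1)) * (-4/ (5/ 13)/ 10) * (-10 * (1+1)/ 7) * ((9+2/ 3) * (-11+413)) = 763509135659328/ 874680625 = 872900.48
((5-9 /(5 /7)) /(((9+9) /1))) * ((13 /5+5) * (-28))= 20216 /225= 89.85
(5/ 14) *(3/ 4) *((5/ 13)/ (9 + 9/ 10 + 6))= 125/ 19292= 0.01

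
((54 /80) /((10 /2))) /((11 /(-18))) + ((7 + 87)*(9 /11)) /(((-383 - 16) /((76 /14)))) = -68307 /53900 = -1.27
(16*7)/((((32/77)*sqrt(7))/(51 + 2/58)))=56980*sqrt(7)/29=5198.45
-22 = -22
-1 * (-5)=5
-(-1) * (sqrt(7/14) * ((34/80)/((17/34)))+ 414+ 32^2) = 17 * sqrt(2)/40+ 1438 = 1438.60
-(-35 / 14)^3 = 125 / 8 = 15.62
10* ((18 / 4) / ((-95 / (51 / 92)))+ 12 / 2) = 104421 / 1748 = 59.74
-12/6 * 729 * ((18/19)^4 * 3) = -459165024/130321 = -3523.34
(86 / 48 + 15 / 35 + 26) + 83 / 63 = 29.54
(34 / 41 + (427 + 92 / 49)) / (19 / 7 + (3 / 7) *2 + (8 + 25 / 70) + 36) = 1726562 / 192577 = 8.97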